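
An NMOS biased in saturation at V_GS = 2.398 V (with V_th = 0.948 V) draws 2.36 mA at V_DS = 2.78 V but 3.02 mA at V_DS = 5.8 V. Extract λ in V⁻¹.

λ = 0.125 V⁻¹

With V_GS fixed, I_D ∝ (1 + λ V_DS) in saturation, so I_D2/I_D1 = (1 + λ V_DS2)/(1 + λ V_DS1).
3.02/2.36 = 1.28 = (1 + 5.8 λ)/(1 + 2.78 λ).
Solving: λ (I_D1 V_DS2 − I_D2 V_DS1) = I_D2 − I_D1, so λ = (3.02 − 2.36) / (2.36 × 5.8 − 3.02 × 2.78) = 0.66 / 5.29 = 0.125 V⁻¹.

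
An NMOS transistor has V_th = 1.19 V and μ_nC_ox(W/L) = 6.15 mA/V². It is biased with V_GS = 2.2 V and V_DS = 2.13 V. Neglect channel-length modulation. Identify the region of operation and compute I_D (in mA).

Saturation; I_D = 3.14 mA

V_ov = V_GS − V_th = 2.2 − 1.19 = 1.01 V.
Since V_DS = 2.13 V ≥ V_ov = 1.01 V, the device is in saturation.
I_D = ½ k_n V_ov² = 0.5 × 6.15 × 1.01² = 3.14 mA.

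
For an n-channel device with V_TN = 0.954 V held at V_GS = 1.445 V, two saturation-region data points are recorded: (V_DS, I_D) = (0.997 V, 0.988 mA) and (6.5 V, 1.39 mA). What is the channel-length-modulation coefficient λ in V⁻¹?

With V_GS fixed, I_D ∝ (1 + λ V_DS) in saturation, so I_D2/I_D1 = (1 + λ V_DS2)/(1 + λ V_DS1).
1.39/0.988 = 1.407 = (1 + 6.5 λ)/(1 + 0.997 λ).
Solving: λ (I_D1 V_DS2 − I_D2 V_DS1) = I_D2 − I_D1, so λ = (1.39 − 0.988) / (0.988 × 6.5 − 1.39 × 0.997) = 0.402 / 5.04 = 0.0798 V⁻¹.

λ = 0.0798 V⁻¹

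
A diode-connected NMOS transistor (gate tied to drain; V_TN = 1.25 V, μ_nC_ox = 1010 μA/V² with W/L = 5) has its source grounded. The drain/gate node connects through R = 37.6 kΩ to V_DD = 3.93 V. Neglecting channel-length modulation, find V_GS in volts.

With gate tied to drain, V_GS = V_DS ≥ V_GS − V_TN, so the device is in saturation.
k_n = μ_nC_ox · (W/L) = 5.05 mA/V².
KCL at the drain: ½ k_n (V_GS − V_TN)² = (V_DD − V_GS)/R.
Let x = V_GS − 1.25. Then 94.9 x² + x − 2.68 = 0, giving x = 0.163 V (positive root), so V_GS = 1.41 V.
I_D = (V_DD − V_GS)/R = (3.93 − 1.41) / 37.6 = 0.0669 mA.

V_GS = 1.41 V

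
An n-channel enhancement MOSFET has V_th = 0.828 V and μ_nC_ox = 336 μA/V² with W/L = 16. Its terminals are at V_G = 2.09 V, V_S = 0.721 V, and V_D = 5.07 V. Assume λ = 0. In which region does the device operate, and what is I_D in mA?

Saturation; I_D = 0.787 mA

V_GS = V_G − V_S = 2.09 − 0.721 = 1.37 V; V_DS = V_D − V_S = 5.07 − 0.721 = 4.35 V.
k_n = μ_nC_ox · (W/L) = 5.376 mA/V².
V_ov = V_GS − V_th = 1.37 − 0.828 = 0.541 V.
Since V_DS = 4.35 V ≥ V_ov = 0.541 V, the device is in saturation.
I_D = ½ k_n V_ov² = 0.5 × 5.376 × 0.541² = 0.787 mA.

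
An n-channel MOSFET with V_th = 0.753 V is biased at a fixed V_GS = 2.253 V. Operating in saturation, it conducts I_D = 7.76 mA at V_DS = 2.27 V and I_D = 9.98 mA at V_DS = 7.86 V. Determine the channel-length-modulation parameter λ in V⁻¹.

λ = 0.0579 V⁻¹

With V_GS fixed, I_D ∝ (1 + λ V_DS) in saturation, so I_D2/I_D1 = (1 + λ V_DS2)/(1 + λ V_DS1).
9.98/7.76 = 1.286 = (1 + 7.86 λ)/(1 + 2.27 λ).
Solving: λ (I_D1 V_DS2 − I_D2 V_DS1) = I_D2 − I_D1, so λ = (9.98 − 7.76) / (7.76 × 7.86 − 9.98 × 2.27) = 2.22 / 38.3 = 0.0579 V⁻¹.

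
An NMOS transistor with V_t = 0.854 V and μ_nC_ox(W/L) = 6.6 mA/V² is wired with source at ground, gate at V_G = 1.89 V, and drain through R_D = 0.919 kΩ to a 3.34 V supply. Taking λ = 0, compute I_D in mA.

I_D = 2.96 mA

V_GS = V_G = 1.89 V, so V_ov = 1.89 − 0.854 = 1.04 V.
Assume saturation: I_D = ½ k_n V_ov² = 0.5 × 6.6 × 1.04² = 3.54 mA, giving V_DS = V_DD − I_D R_D = 3.34 − 3.54 × 0.919 = 0.085 V.
But 0.085 V < V_ov = 1.04 V, so the device is actually in triode.
In triode I_D = k_n[V_ov V_DS − ½ V_DS²] and I_D = (V_DD − V_DS)/R_D. Equating: 3.03 V_DS² − 7.284 V_DS + 3.34 = 0, giving V_DS = 0.617 V (the root below V_ov).
I_D = (3.34 − 0.617) / 0.919 = 2.96 mA.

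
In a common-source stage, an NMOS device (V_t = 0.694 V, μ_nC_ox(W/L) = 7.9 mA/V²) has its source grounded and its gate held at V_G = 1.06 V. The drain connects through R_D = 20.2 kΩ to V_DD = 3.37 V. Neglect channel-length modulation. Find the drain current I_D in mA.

I_D = 0.164 mA

V_GS = V_G = 1.06 V, so V_ov = 1.06 − 0.694 = 0.366 V.
Assume saturation: I_D = ½ k_n V_ov² = 0.5 × 7.9 × 0.366² = 0.529 mA, giving V_DS = V_DD − I_D R_D = 3.37 − 0.529 × 20.2 = -7.32 V.
But -7.32 V < V_ov = 0.366 V, so the device is actually in triode.
In triode I_D = k_n[V_ov V_DS − ½ V_DS²] and I_D = (V_DD − V_DS)/R_D. Equating: 79.8 V_DS² − 59.41 V_DS + 3.37 = 0, giving V_DS = 0.0619 V (the root below V_ov).
I_D = (3.37 − 0.0619) / 20.2 = 0.164 mA.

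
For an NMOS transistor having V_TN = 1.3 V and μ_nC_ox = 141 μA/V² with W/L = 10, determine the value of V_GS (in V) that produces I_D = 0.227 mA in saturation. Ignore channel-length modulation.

k_n = μ_nC_ox · (W/L) = 1.41 mA/V².
In saturation I_D = ½ k_n (V_GS − V_TN)², so V_GS − V_TN = √(2 I_D / k_n) = √(2 × 0.227 / 1.41) = 0.567 V.
V_GS = 1.3 + 0.567 = 1.87 V.

V_GS = 1.87 V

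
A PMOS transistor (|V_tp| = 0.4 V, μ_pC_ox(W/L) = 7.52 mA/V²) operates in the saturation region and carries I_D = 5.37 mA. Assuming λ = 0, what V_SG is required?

V_SG = 1.60 V

In saturation I_D = ½ k_p (V_SG − |V_tp|)², so V_SG − |V_tp| = √(2 I_D / k_p) = √(2 × 5.37 / 7.52) = 1.2 V.
V_SG = 0.4 + 1.2 = 1.6 V.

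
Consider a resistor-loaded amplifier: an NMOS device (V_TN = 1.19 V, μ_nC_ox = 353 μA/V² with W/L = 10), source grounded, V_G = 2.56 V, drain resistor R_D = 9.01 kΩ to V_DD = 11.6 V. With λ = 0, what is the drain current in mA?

V_GS = V_G = 2.56 V, so V_ov = 2.56 − 1.19 = 1.37 V.
k_n = μ_nC_ox · (W/L) = 3.53 mA/V².
Assume saturation: I_D = ½ k_n V_ov² = 0.5 × 3.53 × 1.37² = 3.31 mA, giving V_DS = V_DD − I_D R_D = 11.6 − 3.31 × 9.01 = -18.2 V.
But -18.2 V < V_ov = 1.37 V, so the device is actually in triode.
In triode I_D = k_n[V_ov V_DS − ½ V_DS²] and I_D = (V_DD − V_DS)/R_D. Equating: 15.9 V_DS² − 44.57 V_DS + 11.6 = 0, giving V_DS = 0.29 V (the root below V_ov).
I_D = (11.6 − 0.29) / 9.01 = 1.26 mA.

I_D = 1.26 mA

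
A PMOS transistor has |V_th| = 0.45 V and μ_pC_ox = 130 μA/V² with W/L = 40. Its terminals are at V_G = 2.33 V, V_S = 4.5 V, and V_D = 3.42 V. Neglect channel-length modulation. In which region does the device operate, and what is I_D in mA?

Triode; I_D = 6.63 mA

V_SG = V_S − V_G = 4.5 − 2.33 = 2.17 V; V_SD = V_S − V_D = 4.5 − 3.42 = 1.08 V.
k_p = μ_pC_ox · (W/L) = 5.2 mA/V².
V_ov = V_SG − |V_th| = 2.17 − 0.45 = 1.72 V.
Since V_SD = 1.08 V < V_ov = 1.72 V, the device is in the triode region.
I_D = k_p [V_ov · V_SD − ½ V_SD²] = 5.2 × [1.72 × 1.08 − 0.5 × 1.08²] = 6.63 mA.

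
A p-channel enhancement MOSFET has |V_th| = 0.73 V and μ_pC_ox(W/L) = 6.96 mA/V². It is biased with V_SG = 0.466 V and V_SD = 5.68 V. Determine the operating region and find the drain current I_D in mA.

Cutoff; I_D = 0 mA

V_SG = 0.466 V < |V_th| = 0.73 V, so the transistor is in cutoff.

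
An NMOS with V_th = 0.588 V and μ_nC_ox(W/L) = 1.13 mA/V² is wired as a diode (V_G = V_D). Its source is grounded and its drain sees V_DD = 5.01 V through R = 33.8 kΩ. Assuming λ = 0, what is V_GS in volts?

With gate tied to drain, V_GS = V_DS ≥ V_GS − V_th, so the device is in saturation.
KCL at the drain: ½ k_n (V_GS − V_th)² = (V_DD − V_GS)/R.
Let x = V_GS − 0.588. Then 19.1 x² + x − 4.422 = 0, giving x = 0.456 V (positive root), so V_GS = 1.04 V.
I_D = (V_DD − V_GS)/R = (5.01 − 1.04) / 33.8 = 0.117 mA.

V_GS = 1.04 V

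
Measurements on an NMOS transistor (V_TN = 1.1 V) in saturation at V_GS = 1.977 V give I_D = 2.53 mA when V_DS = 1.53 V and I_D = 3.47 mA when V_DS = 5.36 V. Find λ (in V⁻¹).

λ = 0.114 V⁻¹

With V_GS fixed, I_D ∝ (1 + λ V_DS) in saturation, so I_D2/I_D1 = (1 + λ V_DS2)/(1 + λ V_DS1).
3.47/2.53 = 1.372 = (1 + 5.36 λ)/(1 + 1.53 λ).
Solving: λ (I_D1 V_DS2 − I_D2 V_DS1) = I_D2 − I_D1, so λ = (3.47 − 2.53) / (2.53 × 5.36 − 3.47 × 1.53) = 0.94 / 8.25 = 0.114 V⁻¹.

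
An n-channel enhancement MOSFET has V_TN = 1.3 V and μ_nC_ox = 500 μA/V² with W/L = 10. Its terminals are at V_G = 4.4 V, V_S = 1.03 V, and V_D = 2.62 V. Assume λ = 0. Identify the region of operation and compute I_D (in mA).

V_GS = V_G − V_S = 4.4 − 1.03 = 3.37 V; V_DS = V_D − V_S = 2.62 − 1.03 = 1.59 V.
k_n = μ_nC_ox · (W/L) = 5 mA/V².
V_ov = V_GS − V_TN = 3.37 − 1.3 = 2.07 V.
Since V_DS = 1.59 V < V_ov = 2.07 V, the device is in the triode region.
I_D = k_n [V_ov · V_DS − ½ V_DS²] = 5 × [2.07 × 1.59 − 0.5 × 1.59²] = 10.1 mA.

Triode; I_D = 10.1 mA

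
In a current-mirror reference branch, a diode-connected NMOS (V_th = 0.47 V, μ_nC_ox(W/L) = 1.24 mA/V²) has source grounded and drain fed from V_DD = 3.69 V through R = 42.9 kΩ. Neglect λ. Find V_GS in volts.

V_GS = 0.800 V

With gate tied to drain, V_GS = V_DS ≥ V_GS − V_th, so the device is in saturation.
KCL at the drain: ½ k_n (V_GS − V_th)² = (V_DD − V_GS)/R.
Let x = V_GS − 0.47. Then 26.6 x² + x − 3.22 = 0, giving x = 0.33 V (positive root), so V_GS = 0.8 V.
I_D = (V_DD − V_GS)/R = (3.69 − 0.8) / 42.9 = 0.0674 mA.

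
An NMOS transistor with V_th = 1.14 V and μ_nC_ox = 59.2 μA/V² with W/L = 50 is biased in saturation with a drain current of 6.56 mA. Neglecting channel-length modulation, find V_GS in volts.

V_GS = 3.25 V

k_n = μ_nC_ox · (W/L) = 2.96 mA/V².
In saturation I_D = ½ k_n (V_GS − V_th)², so V_GS − V_th = √(2 I_D / k_n) = √(2 × 6.56 / 2.96) = 2.11 V.
V_GS = 1.14 + 2.11 = 3.25 V.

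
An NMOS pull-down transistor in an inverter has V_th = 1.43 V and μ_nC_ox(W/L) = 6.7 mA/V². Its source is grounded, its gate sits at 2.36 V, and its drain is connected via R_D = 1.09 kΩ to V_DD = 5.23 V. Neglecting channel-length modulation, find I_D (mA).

I_D = 2.90 mA

V_GS = V_G = 2.36 V, so V_ov = 2.36 − 1.43 = 0.93 V.
Assume saturation: I_D = ½ k_n V_ov² = 0.5 × 6.7 × 0.93² = 2.9 mA, giving V_DS = V_DD − I_D R_D = 5.23 − 2.9 × 1.09 = 2.07 V.
V_DS = 2.07 V ≥ V_ov = 0.93 V, confirming saturation.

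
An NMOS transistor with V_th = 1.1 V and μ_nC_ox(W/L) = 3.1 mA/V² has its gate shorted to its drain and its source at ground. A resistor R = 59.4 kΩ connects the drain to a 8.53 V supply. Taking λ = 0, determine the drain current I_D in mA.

I_D = 0.120 mA

With gate tied to drain, V_GS = V_DS ≥ V_GS − V_th, so the device is in saturation.
KCL at the drain: ½ k_n (V_GS − V_th)² = (V_DD − V_GS)/R.
Let x = V_GS − 1.1. Then 92.1 x² + x − 7.43 = 0, giving x = 0.279 V (positive root), so V_GS = 1.38 V.
I_D = (V_DD − V_GS)/R = (8.53 − 1.38) / 59.4 = 0.12 mA.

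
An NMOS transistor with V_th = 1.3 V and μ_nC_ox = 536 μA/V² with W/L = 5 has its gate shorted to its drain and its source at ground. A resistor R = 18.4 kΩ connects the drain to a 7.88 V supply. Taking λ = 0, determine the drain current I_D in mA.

I_D = 0.331 mA

With gate tied to drain, V_GS = V_DS ≥ V_GS − V_th, so the device is in saturation.
k_n = μ_nC_ox · (W/L) = 2.68 mA/V².
KCL at the drain: ½ k_n (V_GS − V_th)² = (V_DD − V_GS)/R.
Let x = V_GS − 1.3. Then 24.7 x² + x − 6.58 = 0, giving x = 0.497 V (positive root), so V_GS = 1.8 V.
I_D = (V_DD − V_GS)/R = (7.88 − 1.8) / 18.4 = 0.331 mA.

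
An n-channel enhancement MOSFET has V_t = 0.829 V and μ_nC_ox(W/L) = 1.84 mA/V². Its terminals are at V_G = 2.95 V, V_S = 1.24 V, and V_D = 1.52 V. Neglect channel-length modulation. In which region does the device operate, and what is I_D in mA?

Triode; I_D = 0.382 mA

V_GS = V_G − V_S = 2.95 − 1.24 = 1.71 V; V_DS = V_D − V_S = 1.52 − 1.24 = 0.28 V.
V_ov = V_GS − V_t = 1.71 − 0.829 = 0.881 V.
Since V_DS = 0.28 V < V_ov = 0.881 V, the device is in the triode region.
I_D = k_n [V_ov · V_DS − ½ V_DS²] = 1.84 × [0.881 × 0.28 − 0.5 × 0.28²] = 0.382 mA.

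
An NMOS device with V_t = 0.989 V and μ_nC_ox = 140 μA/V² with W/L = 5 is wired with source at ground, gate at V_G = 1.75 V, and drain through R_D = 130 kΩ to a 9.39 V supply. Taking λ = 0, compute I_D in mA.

I_D = 0.0711 mA

V_GS = V_G = 1.75 V, so V_ov = 1.75 − 0.989 = 0.761 V.
k_n = μ_nC_ox · (W/L) = 0.7 mA/V².
Assume saturation: I_D = ½ k_n V_ov² = 0.5 × 0.7 × 0.761² = 0.203 mA, giving V_DS = V_DD − I_D R_D = 9.39 − 0.203 × 130 = -17 V.
But -17 V < V_ov = 0.761 V, so the device is actually in triode.
In triode I_D = k_n[V_ov V_DS − ½ V_DS²] and I_D = (V_DD − V_DS)/R_D. Equating: 45.5 V_DS² − 70.25 V_DS + 9.39 = 0, giving V_DS = 0.148 V (the root below V_ov).
I_D = (9.39 − 0.148) / 130 = 0.0711 mA.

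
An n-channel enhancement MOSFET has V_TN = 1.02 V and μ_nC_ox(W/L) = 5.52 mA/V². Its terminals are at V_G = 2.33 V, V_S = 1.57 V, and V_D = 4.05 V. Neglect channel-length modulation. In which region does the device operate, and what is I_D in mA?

Cutoff; I_D = 0 mA

V_GS = V_G − V_S = 2.33 − 1.57 = 0.76 V; V_DS = V_D − V_S = 4.05 − 1.57 = 2.48 V.
V_GS = 0.76 V < V_TN = 1.02 V, so the transistor is in cutoff.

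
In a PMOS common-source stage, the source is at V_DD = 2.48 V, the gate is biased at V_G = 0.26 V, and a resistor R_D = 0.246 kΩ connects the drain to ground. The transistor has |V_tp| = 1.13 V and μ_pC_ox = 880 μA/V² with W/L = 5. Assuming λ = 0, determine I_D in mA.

V_SG = V_DD − V_G = 2.48 − 0.26 = 2.22 V, so V_ov = 2.22 − 1.13 = 1.09 V.
k_p = μ_pC_ox · (W/L) = 4.4 mA/V².
Assume saturation: I_D = ½ k_p V_ov² = 0.5 × 4.4 × 1.09² = 2.61 mA, giving V_SD = V_DD − I_D R_D = 2.48 − 2.61 × 0.246 = 1.84 V.
V_SD = 1.84 V ≥ V_ov = 1.09 V, confirming saturation.

I_D = 2.61 mA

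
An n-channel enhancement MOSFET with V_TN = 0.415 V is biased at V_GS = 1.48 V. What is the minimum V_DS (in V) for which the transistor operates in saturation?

The boundary between triode and saturation is V_DS = V_GS − V_TN = V_ov.
V_ov = 1.48 − 0.415 = 1.06 V.

V_DS,sat = 1.06 V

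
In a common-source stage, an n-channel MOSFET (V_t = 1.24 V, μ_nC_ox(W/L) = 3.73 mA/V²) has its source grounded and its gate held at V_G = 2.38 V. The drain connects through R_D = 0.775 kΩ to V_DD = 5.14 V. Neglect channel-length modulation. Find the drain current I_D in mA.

I_D = 2.42 mA

V_GS = V_G = 2.38 V, so V_ov = 2.38 − 1.24 = 1.14 V.
Assume saturation: I_D = ½ k_n V_ov² = 0.5 × 3.73 × 1.14² = 2.42 mA, giving V_DS = V_DD − I_D R_D = 5.14 − 2.42 × 0.775 = 3.26 V.
V_DS = 3.26 V ≥ V_ov = 1.14 V, confirming saturation.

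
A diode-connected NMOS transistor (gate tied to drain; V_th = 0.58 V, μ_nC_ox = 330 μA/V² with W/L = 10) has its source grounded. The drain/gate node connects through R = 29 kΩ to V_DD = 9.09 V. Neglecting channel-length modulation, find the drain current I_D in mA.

I_D = 0.279 mA

With gate tied to drain, V_GS = V_DS ≥ V_GS − V_th, so the device is in saturation.
k_n = μ_nC_ox · (W/L) = 3.3 mA/V².
KCL at the drain: ½ k_n (V_GS − V_th)² = (V_DD − V_GS)/R.
Let x = V_GS − 0.58. Then 47.8 x² + x − 8.51 = 0, giving x = 0.411 V (positive root), so V_GS = 0.991 V.
I_D = (V_DD − V_GS)/R = (9.09 − 0.991) / 29 = 0.279 mA.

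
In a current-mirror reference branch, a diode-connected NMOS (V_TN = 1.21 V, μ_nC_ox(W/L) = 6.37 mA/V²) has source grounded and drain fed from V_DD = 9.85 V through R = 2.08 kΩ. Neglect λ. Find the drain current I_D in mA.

I_D = 3.64 mA

With gate tied to drain, V_GS = V_DS ≥ V_GS − V_TN, so the device is in saturation.
KCL at the drain: ½ k_n (V_GS − V_TN)² = (V_DD − V_GS)/R.
Let x = V_GS − 1.21. Then 6.62 x² + x − 8.64 = 0, giving x = 1.07 V (positive root), so V_GS = 2.28 V.
I_D = (V_DD − V_GS)/R = (9.85 − 2.28) / 2.08 = 3.64 mA.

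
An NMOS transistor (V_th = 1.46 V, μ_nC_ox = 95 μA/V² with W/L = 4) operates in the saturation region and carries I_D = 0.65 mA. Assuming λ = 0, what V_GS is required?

k_n = μ_nC_ox · (W/L) = 0.38 mA/V².
In saturation I_D = ½ k_n (V_GS − V_th)², so V_GS − V_th = √(2 I_D / k_n) = √(2 × 0.65 / 0.38) = 1.85 V.
V_GS = 1.46 + 1.85 = 3.31 V.

V_GS = 3.31 V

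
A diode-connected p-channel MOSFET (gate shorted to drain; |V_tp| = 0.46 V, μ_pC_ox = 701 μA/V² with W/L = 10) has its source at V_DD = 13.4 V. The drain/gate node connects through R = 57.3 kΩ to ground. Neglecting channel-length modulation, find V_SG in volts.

V_SG = 0.711 V

With gate tied to drain, V_SG = V_SD ≥ V_SG − |V_tp|, so the device is in saturation.
k_p = μ_pC_ox · (W/L) = 7.01 mA/V².
KCL at the drain: ½ k_p (V_SG − |V_tp|)² = (V_DD − V_SG)/R.
Let x = V_SG − 0.46. Then 201 x² + x − 12.94 = 0, giving x = 0.251 V (positive root), so V_SG = 0.711 V.
I_D = (V_DD − V_SG)/R = (13.4 − 0.711) / 57.3 = 0.221 mA.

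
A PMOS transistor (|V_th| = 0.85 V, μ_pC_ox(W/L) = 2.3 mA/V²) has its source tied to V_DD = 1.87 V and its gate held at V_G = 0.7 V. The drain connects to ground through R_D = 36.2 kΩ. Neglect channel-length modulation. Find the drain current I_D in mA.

I_D = 0.0495 mA

V_SG = V_DD − V_G = 1.87 − 0.7 = 1.17 V, so V_ov = 1.17 − 0.85 = 0.32 V.
Assume saturation: I_D = ½ k_p V_ov² = 0.5 × 2.3 × 0.32² = 0.118 mA, giving V_SD = V_DD − I_D R_D = 1.87 − 0.118 × 36.2 = -2.39 V.
But -2.39 V < V_ov = 0.32 V, so the device is actually in triode.
In triode I_D = k_p[V_ov V_SD − ½ V_SD²] and I_D = (V_DD − V_SD)/R_D. Equating: 41.6 V_SD² − 27.64 V_SD + 1.87 = 0, giving V_SD = 0.0764 V (the root below V_ov).
I_D = (1.87 − 0.0764) / 36.2 = 0.0495 mA.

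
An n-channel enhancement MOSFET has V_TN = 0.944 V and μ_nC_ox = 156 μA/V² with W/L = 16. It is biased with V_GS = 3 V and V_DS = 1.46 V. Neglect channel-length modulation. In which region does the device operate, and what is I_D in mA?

Triode; I_D = 4.83 mA

k_n = μ_nC_ox · (W/L) = 2.496 mA/V².
V_ov = V_GS − V_TN = 3 − 0.944 = 2.06 V.
Since V_DS = 1.46 V < V_ov = 2.06 V, the device is in the triode region.
I_D = k_n [V_ov · V_DS − ½ V_DS²] = 2.496 × [2.06 × 1.46 − 0.5 × 1.46²] = 4.83 mA.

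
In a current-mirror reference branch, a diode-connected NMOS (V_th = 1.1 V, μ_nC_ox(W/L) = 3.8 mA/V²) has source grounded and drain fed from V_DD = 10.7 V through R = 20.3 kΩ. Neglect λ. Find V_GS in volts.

V_GS = 1.59 V

With gate tied to drain, V_GS = V_DS ≥ V_GS − V_th, so the device is in saturation.
KCL at the drain: ½ k_n (V_GS − V_th)² = (V_DD − V_GS)/R.
Let x = V_GS − 1.1. Then 38.6 x² + x − 9.6 = 0, giving x = 0.486 V (positive root), so V_GS = 1.59 V.
I_D = (V_DD − V_GS)/R = (10.7 − 1.59) / 20.3 = 0.449 mA.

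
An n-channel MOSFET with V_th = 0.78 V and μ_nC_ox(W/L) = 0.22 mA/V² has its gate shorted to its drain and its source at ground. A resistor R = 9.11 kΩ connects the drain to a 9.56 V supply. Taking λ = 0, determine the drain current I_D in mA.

I_D = 0.689 mA

With gate tied to drain, V_GS = V_DS ≥ V_GS − V_th, so the device is in saturation.
KCL at the drain: ½ k_n (V_GS − V_th)² = (V_DD − V_GS)/R.
Let x = V_GS − 0.78. Then 1 x² + x − 8.78 = 0, giving x = 2.5 V (positive root), so V_GS = 3.28 V.
I_D = (V_DD − V_GS)/R = (9.56 − 3.28) / 9.11 = 0.689 mA.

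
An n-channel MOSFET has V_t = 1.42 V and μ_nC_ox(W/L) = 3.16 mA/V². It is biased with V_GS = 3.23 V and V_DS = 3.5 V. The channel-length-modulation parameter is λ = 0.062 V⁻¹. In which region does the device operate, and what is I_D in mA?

V_ov = V_GS − V_t = 3.23 − 1.42 = 1.81 V.
Since V_DS = 3.5 V ≥ V_ov = 1.81 V, the device is in saturation.
I_D = ½ k_n V_ov² (1 + λ V_DS) = 0.5 × 3.16 × 1.81² × (1 + 0.062 × 3.5) = 6.3 mA.

Saturation; I_D = 6.30 mA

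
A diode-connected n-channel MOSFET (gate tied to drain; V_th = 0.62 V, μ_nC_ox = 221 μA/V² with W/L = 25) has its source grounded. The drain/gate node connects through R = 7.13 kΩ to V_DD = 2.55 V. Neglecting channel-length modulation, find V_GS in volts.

With gate tied to drain, V_GS = V_DS ≥ V_GS − V_th, so the device is in saturation.
k_n = μ_nC_ox · (W/L) = 5.525 mA/V².
KCL at the drain: ½ k_n (V_GS − V_th)² = (V_DD − V_GS)/R.
Let x = V_GS − 0.62. Then 19.7 x² + x − 1.93 = 0, giving x = 0.289 V (positive root), so V_GS = 0.909 V.
I_D = (V_DD − V_GS)/R = (2.55 − 0.909) / 7.13 = 0.23 mA.

V_GS = 0.909 V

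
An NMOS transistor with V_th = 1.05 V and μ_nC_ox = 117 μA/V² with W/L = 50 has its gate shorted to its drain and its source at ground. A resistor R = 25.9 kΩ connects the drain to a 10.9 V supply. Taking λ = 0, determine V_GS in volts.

With gate tied to drain, V_GS = V_DS ≥ V_GS − V_th, so the device is in saturation.
k_n = μ_nC_ox · (W/L) = 5.85 mA/V².
KCL at the drain: ½ k_n (V_GS − V_th)² = (V_DD − V_GS)/R.
Let x = V_GS − 1.05. Then 75.8 x² + x − 9.85 = 0, giving x = 0.354 V (positive root), so V_GS = 1.4 V.
I_D = (V_DD − V_GS)/R = (10.9 − 1.4) / 25.9 = 0.367 mA.

V_GS = 1.40 V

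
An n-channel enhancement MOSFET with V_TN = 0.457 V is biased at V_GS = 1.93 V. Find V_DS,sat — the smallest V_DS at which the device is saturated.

The boundary between triode and saturation is V_DS = V_GS − V_TN = V_ov.
V_ov = 1.93 − 0.457 = 1.47 V.

V_DS,sat = 1.47 V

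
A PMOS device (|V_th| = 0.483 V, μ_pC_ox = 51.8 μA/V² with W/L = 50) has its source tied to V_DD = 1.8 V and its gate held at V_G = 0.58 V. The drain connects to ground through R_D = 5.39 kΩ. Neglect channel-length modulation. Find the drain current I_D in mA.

I_D = 0.301 mA

V_SG = V_DD − V_G = 1.8 − 0.58 = 1.22 V, so V_ov = 1.22 − 0.483 = 0.737 V.
k_p = μ_pC_ox · (W/L) = 2.59 mA/V².
Assume saturation: I_D = ½ k_p V_ov² = 0.5 × 2.59 × 0.737² = 0.703 mA, giving V_SD = V_DD − I_D R_D = 1.8 − 0.703 × 5.39 = -1.99 V.
But -1.99 V < V_ov = 0.737 V, so the device is actually in triode.
In triode I_D = k_p[V_ov V_SD − ½ V_SD²] and I_D = (V_DD − V_SD)/R_D. Equating: 6.98 V_SD² − 11.29 V_SD + 1.8 = 0, giving V_SD = 0.179 V (the root below V_ov).
I_D = (1.8 − 0.179) / 5.39 = 0.301 mA.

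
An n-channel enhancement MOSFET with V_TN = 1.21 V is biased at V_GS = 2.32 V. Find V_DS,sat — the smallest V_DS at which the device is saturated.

The boundary between triode and saturation is V_DS = V_GS − V_TN = V_ov.
V_ov = 2.32 − 1.21 = 1.11 V.

V_DS,sat = 1.11 V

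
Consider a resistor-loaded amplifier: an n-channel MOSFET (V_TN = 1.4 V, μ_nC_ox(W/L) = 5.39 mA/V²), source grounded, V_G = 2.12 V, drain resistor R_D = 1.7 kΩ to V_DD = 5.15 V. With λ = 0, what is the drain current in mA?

I_D = 1.40 mA

V_GS = V_G = 2.12 V, so V_ov = 2.12 − 1.4 = 0.72 V.
Assume saturation: I_D = ½ k_n V_ov² = 0.5 × 5.39 × 0.72² = 1.4 mA, giving V_DS = V_DD − I_D R_D = 5.15 − 1.4 × 1.7 = 2.77 V.
V_DS = 2.77 V ≥ V_ov = 0.72 V, confirming saturation.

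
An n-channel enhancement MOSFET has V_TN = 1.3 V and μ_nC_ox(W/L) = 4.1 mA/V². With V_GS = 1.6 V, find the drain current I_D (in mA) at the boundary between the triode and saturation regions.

At the boundary V_DS = V_ov = V_GS − V_TN = 1.6 − 1.3 = 0.3 V.
I_D = ½ k_n V_ov² = 0.5 × 4.1 × 0.3² = 0.185 mA.

I_D = 0.185 mA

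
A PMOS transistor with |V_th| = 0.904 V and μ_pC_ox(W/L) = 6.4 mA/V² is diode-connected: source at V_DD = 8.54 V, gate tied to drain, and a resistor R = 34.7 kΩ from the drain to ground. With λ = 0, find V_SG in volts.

V_SG = 1.16 V

With gate tied to drain, V_SG = V_SD ≥ V_SG − |V_th|, so the device is in saturation.
KCL at the drain: ½ k_p (V_SG − |V_th|)² = (V_DD − V_SG)/R.
Let x = V_SG − 0.904. Then 111 x² + x − 7.636 = 0, giving x = 0.258 V (positive root), so V_SG = 1.16 V.
I_D = (V_DD − V_SG)/R = (8.54 − 1.16) / 34.7 = 0.213 mA.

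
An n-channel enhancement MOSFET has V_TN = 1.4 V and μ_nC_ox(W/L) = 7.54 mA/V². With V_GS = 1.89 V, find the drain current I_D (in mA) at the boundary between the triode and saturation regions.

At the boundary V_DS = V_ov = V_GS − V_TN = 1.89 − 1.4 = 0.49 V.
I_D = ½ k_n V_ov² = 0.5 × 7.54 × 0.49² = 0.905 mA.

I_D = 0.905 mA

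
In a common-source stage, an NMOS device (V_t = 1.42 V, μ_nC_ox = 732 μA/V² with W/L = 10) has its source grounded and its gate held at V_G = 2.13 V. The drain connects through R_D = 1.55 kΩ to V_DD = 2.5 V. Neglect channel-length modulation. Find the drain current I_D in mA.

I_D = 1.38 mA

V_GS = V_G = 2.13 V, so V_ov = 2.13 − 1.42 = 0.71 V.
k_n = μ_nC_ox · (W/L) = 7.32 mA/V².
Assume saturation: I_D = ½ k_n V_ov² = 0.5 × 7.32 × 0.71² = 1.85 mA, giving V_DS = V_DD − I_D R_D = 2.5 − 1.85 × 1.55 = -0.36 V.
But -0.36 V < V_ov = 0.71 V, so the device is actually in triode.
In triode I_D = k_n[V_ov V_DS − ½ V_DS²] and I_D = (V_DD − V_DS)/R_D. Equating: 5.67 V_DS² − 9.056 V_DS + 2.5 = 0, giving V_DS = 0.355 V (the root below V_ov).
I_D = (2.5 − 0.355) / 1.55 = 1.38 mA.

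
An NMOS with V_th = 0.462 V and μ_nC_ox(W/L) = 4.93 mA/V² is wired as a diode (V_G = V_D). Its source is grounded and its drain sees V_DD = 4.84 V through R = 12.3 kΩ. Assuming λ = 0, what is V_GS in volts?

V_GS = 0.826 V

With gate tied to drain, V_GS = V_DS ≥ V_GS − V_th, so the device is in saturation.
KCL at the drain: ½ k_n (V_GS − V_th)² = (V_DD − V_GS)/R.
Let x = V_GS − 0.462. Then 30.3 x² + x − 4.378 = 0, giving x = 0.364 V (positive root), so V_GS = 0.826 V.
I_D = (V_DD − V_GS)/R = (4.84 − 0.826) / 12.3 = 0.326 mA.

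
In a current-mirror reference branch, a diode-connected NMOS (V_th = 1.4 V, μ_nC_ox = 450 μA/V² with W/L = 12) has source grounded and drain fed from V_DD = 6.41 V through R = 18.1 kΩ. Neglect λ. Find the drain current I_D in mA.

I_D = 0.260 mA

With gate tied to drain, V_GS = V_DS ≥ V_GS − V_th, so the device is in saturation.
k_n = μ_nC_ox · (W/L) = 5.4 mA/V².
KCL at the drain: ½ k_n (V_GS − V_th)² = (V_DD − V_GS)/R.
Let x = V_GS − 1.4. Then 48.9 x² + x − 5.01 = 0, giving x = 0.31 V (positive root), so V_GS = 1.71 V.
I_D = (V_DD − V_GS)/R = (6.41 − 1.71) / 18.1 = 0.26 mA.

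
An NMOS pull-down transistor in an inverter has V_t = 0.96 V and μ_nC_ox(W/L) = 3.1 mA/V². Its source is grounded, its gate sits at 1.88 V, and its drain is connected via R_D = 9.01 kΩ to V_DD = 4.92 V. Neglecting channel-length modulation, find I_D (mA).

V_GS = V_G = 1.88 V, so V_ov = 1.88 − 0.96 = 0.92 V.
Assume saturation: I_D = ½ k_n V_ov² = 0.5 × 3.1 × 0.92² = 1.31 mA, giving V_DS = V_DD − I_D R_D = 4.92 − 1.31 × 9.01 = -6.9 V.
But -6.9 V < V_ov = 0.92 V, so the device is actually in triode.
In triode I_D = k_n[V_ov V_DS − ½ V_DS²] and I_D = (V_DD − V_DS)/R_D. Equating: 14 V_DS² − 26.7 V_DS + 4.92 = 0, giving V_DS = 0.207 V (the root below V_ov).
I_D = (4.92 − 0.207) / 9.01 = 0.523 mA.

I_D = 0.523 mA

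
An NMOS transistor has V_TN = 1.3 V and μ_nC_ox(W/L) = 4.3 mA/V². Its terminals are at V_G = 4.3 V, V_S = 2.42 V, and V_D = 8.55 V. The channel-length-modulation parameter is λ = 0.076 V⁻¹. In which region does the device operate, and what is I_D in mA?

Saturation; I_D = 1.06 mA

V_GS = V_G − V_S = 4.3 − 2.42 = 1.88 V; V_DS = V_D − V_S = 8.55 − 2.42 = 6.13 V.
V_ov = V_GS − V_TN = 1.88 − 1.3 = 0.58 V.
Since V_DS = 6.13 V ≥ V_ov = 0.58 V, the device is in saturation.
I_D = ½ k_n V_ov² (1 + λ V_DS) = 0.5 × 4.3 × 0.58² × (1 + 0.076 × 6.13) = 1.06 mA.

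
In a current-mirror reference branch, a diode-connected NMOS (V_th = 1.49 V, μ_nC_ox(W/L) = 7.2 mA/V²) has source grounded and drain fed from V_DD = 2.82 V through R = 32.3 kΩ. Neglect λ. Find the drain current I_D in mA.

I_D = 0.0380 mA

With gate tied to drain, V_GS = V_DS ≥ V_GS − V_th, so the device is in saturation.
KCL at the drain: ½ k_n (V_GS − V_th)² = (V_DD − V_GS)/R.
Let x = V_GS − 1.49. Then 116 x² + x − 1.33 = 0, giving x = 0.103 V (positive root), so V_GS = 1.59 V.
I_D = (V_DD − V_GS)/R = (2.82 − 1.59) / 32.3 = 0.038 mA.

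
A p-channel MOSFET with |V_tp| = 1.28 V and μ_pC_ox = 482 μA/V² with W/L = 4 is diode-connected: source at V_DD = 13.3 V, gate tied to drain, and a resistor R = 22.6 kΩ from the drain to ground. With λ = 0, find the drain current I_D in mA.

I_D = 0.500 mA

With gate tied to drain, V_SG = V_SD ≥ V_SG − |V_tp|, so the device is in saturation.
k_p = μ_pC_ox · (W/L) = 1.928 mA/V².
KCL at the drain: ½ k_p (V_SG − |V_tp|)² = (V_DD − V_SG)/R.
Let x = V_SG − 1.28. Then 21.8 x² + x − 12.02 = 0, giving x = 0.72 V (positive root), so V_SG = 2 V.
I_D = (V_DD − V_SG)/R = (13.3 − 2) / 22.6 = 0.5 mA.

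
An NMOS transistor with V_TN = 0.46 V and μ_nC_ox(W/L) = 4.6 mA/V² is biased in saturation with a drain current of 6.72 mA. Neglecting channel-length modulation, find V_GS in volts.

V_GS = 2.17 V

In saturation I_D = ½ k_n (V_GS − V_TN)², so V_GS − V_TN = √(2 I_D / k_n) = √(2 × 6.72 / 4.6) = 1.71 V.
V_GS = 0.46 + 1.71 = 2.17 V.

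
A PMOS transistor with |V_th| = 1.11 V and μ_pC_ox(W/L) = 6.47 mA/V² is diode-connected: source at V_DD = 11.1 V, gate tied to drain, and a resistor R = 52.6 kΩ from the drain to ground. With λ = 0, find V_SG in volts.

V_SG = 1.35 V

With gate tied to drain, V_SG = V_SD ≥ V_SG − |V_th|, so the device is in saturation.
KCL at the drain: ½ k_p (V_SG − |V_th|)² = (V_DD − V_SG)/R.
Let x = V_SG − 1.11. Then 170 x² + x − 9.99 = 0, giving x = 0.239 V (positive root), so V_SG = 1.35 V.
I_D = (V_DD − V_SG)/R = (11.1 − 1.35) / 52.6 = 0.185 mA.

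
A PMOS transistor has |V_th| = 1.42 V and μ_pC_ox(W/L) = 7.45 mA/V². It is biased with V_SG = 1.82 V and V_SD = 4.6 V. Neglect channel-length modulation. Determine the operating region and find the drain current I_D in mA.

Saturation; I_D = 0.596 mA

V_ov = V_SG − |V_th| = 1.82 − 1.42 = 0.4 V.
Since V_SD = 4.6 V ≥ V_ov = 0.4 V, the device is in saturation.
I_D = ½ k_p V_ov² = 0.5 × 7.45 × 0.4² = 0.596 mA.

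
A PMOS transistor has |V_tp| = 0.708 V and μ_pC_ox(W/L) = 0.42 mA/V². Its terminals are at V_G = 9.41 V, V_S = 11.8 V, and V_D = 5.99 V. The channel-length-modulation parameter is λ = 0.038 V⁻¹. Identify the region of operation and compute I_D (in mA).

Saturation; I_D = 0.725 mA

V_SG = V_S − V_G = 11.8 − 9.41 = 2.39 V; V_SD = V_S − V_D = 11.8 − 5.99 = 5.81 V.
V_ov = V_SG − |V_tp| = 2.39 − 0.708 = 1.68 V.
Since V_SD = 5.81 V ≥ V_ov = 1.68 V, the device is in saturation.
I_D = ½ k_p V_ov² (1 + λ V_SD) = 0.5 × 0.42 × 1.68² × (1 + 0.038 × 5.81) = 0.725 mA.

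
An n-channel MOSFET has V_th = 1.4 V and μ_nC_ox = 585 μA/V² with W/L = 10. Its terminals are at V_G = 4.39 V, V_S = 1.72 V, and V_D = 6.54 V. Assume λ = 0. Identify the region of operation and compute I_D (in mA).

V_GS = V_G − V_S = 4.39 − 1.72 = 2.67 V; V_DS = V_D − V_S = 6.54 − 1.72 = 4.82 V.
k_n = μ_nC_ox · (W/L) = 5.85 mA/V².
V_ov = V_GS − V_th = 2.67 − 1.4 = 1.27 V.
Since V_DS = 4.82 V ≥ V_ov = 1.27 V, the device is in saturation.
I_D = ½ k_n V_ov² = 0.5 × 5.85 × 1.27² = 4.72 mA.

Saturation; I_D = 4.72 mA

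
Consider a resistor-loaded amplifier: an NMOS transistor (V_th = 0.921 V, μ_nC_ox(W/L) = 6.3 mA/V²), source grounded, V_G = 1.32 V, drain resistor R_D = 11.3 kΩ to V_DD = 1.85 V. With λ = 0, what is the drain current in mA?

I_D = 0.158 mA

V_GS = V_G = 1.32 V, so V_ov = 1.32 − 0.921 = 0.399 V.
Assume saturation: I_D = ½ k_n V_ov² = 0.5 × 6.3 × 0.399² = 0.501 mA, giving V_DS = V_DD − I_D R_D = 1.85 − 0.501 × 11.3 = -3.82 V.
But -3.82 V < V_ov = 0.399 V, so the device is actually in triode.
In triode I_D = k_n[V_ov V_DS − ½ V_DS²] and I_D = (V_DD − V_DS)/R_D. Equating: 35.6 V_DS² − 29.4 V_DS + 1.85 = 0, giving V_DS = 0.0686 V (the root below V_ov).
I_D = (1.85 − 0.0686) / 11.3 = 0.158 mA.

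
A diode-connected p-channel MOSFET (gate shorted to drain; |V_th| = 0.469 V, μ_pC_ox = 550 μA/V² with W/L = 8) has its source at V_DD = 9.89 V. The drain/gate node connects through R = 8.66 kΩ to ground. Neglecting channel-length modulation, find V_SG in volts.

V_SG = 1.15 V

With gate tied to drain, V_SG = V_SD ≥ V_SG − |V_th|, so the device is in saturation.
k_p = μ_pC_ox · (W/L) = 4.4 mA/V².
KCL at the drain: ½ k_p (V_SG − |V_th|)² = (V_DD − V_SG)/R.
Let x = V_SG − 0.469. Then 19.1 x² + x − 9.421 = 0, giving x = 0.677 V (positive root), so V_SG = 1.15 V.
I_D = (V_DD − V_SG)/R = (9.89 − 1.15) / 8.66 = 1.01 mA.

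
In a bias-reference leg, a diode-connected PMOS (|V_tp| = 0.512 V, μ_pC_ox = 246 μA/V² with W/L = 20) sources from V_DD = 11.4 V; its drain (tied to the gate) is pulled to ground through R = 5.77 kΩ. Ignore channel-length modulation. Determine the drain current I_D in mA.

I_D = 1.74 mA

With gate tied to drain, V_SG = V_SD ≥ V_SG − |V_tp|, so the device is in saturation.
k_p = μ_pC_ox · (W/L) = 4.92 mA/V².
KCL at the drain: ½ k_p (V_SG − |V_tp|)² = (V_DD − V_SG)/R.
Let x = V_SG − 0.512. Then 14.2 x² + x − 10.89 = 0, giving x = 0.841 V (positive root), so V_SG = 1.35 V.
I_D = (V_DD − V_SG)/R = (11.4 − 1.35) / 5.77 = 1.74 mA.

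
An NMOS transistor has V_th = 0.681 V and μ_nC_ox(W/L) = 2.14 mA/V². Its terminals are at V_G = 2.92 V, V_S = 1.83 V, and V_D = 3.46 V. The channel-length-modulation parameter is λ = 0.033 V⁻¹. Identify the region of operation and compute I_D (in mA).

V_GS = V_G − V_S = 2.92 − 1.83 = 1.09 V; V_DS = V_D − V_S = 3.46 − 1.83 = 1.63 V.
V_ov = V_GS − V_th = 1.09 − 0.681 = 0.409 V.
Since V_DS = 1.63 V ≥ V_ov = 0.409 V, the device is in saturation.
I_D = ½ k_n V_ov² (1 + λ V_DS) = 0.5 × 2.14 × 0.409² × (1 + 0.033 × 1.63) = 0.189 mA.

Saturation; I_D = 0.189 mA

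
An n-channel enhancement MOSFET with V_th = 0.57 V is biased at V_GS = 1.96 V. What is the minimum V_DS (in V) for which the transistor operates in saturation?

The boundary between triode and saturation is V_DS = V_GS − V_th = V_ov.
V_ov = 1.96 − 0.57 = 1.39 V.

V_DS,sat = 1.39 V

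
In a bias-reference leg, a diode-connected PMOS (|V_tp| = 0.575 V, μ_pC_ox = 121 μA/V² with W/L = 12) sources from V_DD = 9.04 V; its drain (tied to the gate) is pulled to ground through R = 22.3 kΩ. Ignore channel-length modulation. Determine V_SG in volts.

V_SG = 1.27 V

With gate tied to drain, V_SG = V_SD ≥ V_SG − |V_tp|, so the device is in saturation.
k_p = μ_pC_ox · (W/L) = 1.452 mA/V².
KCL at the drain: ½ k_p (V_SG − |V_tp|)² = (V_DD − V_SG)/R.
Let x = V_SG − 0.575. Then 16.2 x² + x − 8.465 = 0, giving x = 0.693 V (positive root), so V_SG = 1.27 V.
I_D = (V_DD − V_SG)/R = (9.04 − 1.27) / 22.3 = 0.349 mA.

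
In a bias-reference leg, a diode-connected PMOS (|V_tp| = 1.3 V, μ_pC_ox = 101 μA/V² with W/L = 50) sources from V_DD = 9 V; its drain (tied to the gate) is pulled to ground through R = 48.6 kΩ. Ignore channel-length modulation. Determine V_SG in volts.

V_SG = 1.55 V

With gate tied to drain, V_SG = V_SD ≥ V_SG − |V_tp|, so the device is in saturation.
k_p = μ_pC_ox · (W/L) = 5.05 mA/V².
KCL at the drain: ½ k_p (V_SG − |V_tp|)² = (V_DD − V_SG)/R.
Let x = V_SG − 1.3. Then 123 x² + x − 7.7 = 0, giving x = 0.246 V (positive root), so V_SG = 1.55 V.
I_D = (V_DD − V_SG)/R = (9 − 1.55) / 48.6 = 0.153 mA.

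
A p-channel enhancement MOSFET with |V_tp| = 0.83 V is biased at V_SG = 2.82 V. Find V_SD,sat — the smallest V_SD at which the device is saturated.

V_SD,sat = 1.99 V

The boundary between triode and saturation is V_SD = V_SG − |V_tp| = V_ov.
V_ov = 2.82 − 0.83 = 1.99 V.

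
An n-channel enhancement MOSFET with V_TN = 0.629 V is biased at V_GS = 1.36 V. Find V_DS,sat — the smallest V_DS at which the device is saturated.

V_DS,sat = 0.731 V

The boundary between triode and saturation is V_DS = V_GS − V_TN = V_ov.
V_ov = 1.36 − 0.629 = 0.731 V.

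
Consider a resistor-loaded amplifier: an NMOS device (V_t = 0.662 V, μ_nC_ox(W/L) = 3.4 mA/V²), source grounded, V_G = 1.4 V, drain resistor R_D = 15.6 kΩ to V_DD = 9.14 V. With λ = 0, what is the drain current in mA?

I_D = 0.568 mA

V_GS = V_G = 1.4 V, so V_ov = 1.4 − 0.662 = 0.738 V.
Assume saturation: I_D = ½ k_n V_ov² = 0.5 × 3.4 × 0.738² = 0.926 mA, giving V_DS = V_DD − I_D R_D = 9.14 − 0.926 × 15.6 = -5.3 V.
But -5.3 V < V_ov = 0.738 V, so the device is actually in triode.
In triode I_D = k_n[V_ov V_DS − ½ V_DS²] and I_D = (V_DD − V_DS)/R_D. Equating: 26.5 V_DS² − 40.14 V_DS + 9.14 = 0, giving V_DS = 0.279 V (the root below V_ov).
I_D = (9.14 − 0.279) / 15.6 = 0.568 mA.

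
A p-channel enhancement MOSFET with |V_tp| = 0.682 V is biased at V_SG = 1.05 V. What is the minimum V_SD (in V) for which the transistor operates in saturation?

V_SD,sat = 0.368 V

The boundary between triode and saturation is V_SD = V_SG − |V_tp| = V_ov.
V_ov = 1.05 − 0.682 = 0.368 V.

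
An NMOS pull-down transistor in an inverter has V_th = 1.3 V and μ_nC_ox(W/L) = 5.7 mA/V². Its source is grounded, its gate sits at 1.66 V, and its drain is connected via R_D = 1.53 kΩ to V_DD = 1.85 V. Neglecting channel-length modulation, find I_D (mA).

I_D = 0.369 mA

V_GS = V_G = 1.66 V, so V_ov = 1.66 − 1.3 = 0.36 V.
Assume saturation: I_D = ½ k_n V_ov² = 0.5 × 5.7 × 0.36² = 0.369 mA, giving V_DS = V_DD − I_D R_D = 1.85 − 0.369 × 1.53 = 1.28 V.
V_DS = 1.28 V ≥ V_ov = 0.36 V, confirming saturation.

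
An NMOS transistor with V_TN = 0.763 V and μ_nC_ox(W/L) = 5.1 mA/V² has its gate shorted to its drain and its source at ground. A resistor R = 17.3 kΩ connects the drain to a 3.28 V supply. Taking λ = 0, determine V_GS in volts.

V_GS = 0.991 V

With gate tied to drain, V_GS = V_DS ≥ V_GS − V_TN, so the device is in saturation.
KCL at the drain: ½ k_n (V_GS − V_TN)² = (V_DD − V_GS)/R.
Let x = V_GS − 0.763. Then 44.1 x² + x − 2.517 = 0, giving x = 0.228 V (positive root), so V_GS = 0.991 V.
I_D = (V_DD − V_GS)/R = (3.28 − 0.991) / 17.3 = 0.132 mA.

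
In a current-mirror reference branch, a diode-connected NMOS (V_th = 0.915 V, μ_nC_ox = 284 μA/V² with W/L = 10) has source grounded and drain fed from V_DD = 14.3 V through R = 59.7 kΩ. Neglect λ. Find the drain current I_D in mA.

I_D = 0.218 mA

With gate tied to drain, V_GS = V_DS ≥ V_GS − V_th, so the device is in saturation.
k_n = μ_nC_ox · (W/L) = 2.84 mA/V².
KCL at the drain: ½ k_n (V_GS − V_th)² = (V_DD − V_GS)/R.
Let x = V_GS − 0.915. Then 84.8 x² + x − 13.39 = 0, giving x = 0.391 V (positive root), so V_GS = 1.31 V.
I_D = (V_DD − V_GS)/R = (14.3 − 1.31) / 59.7 = 0.218 mA.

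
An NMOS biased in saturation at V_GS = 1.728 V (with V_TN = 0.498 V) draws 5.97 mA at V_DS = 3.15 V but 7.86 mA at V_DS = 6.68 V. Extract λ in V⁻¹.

With V_GS fixed, I_D ∝ (1 + λ V_DS) in saturation, so I_D2/I_D1 = (1 + λ V_DS2)/(1 + λ V_DS1).
7.86/5.97 = 1.317 = (1 + 6.68 λ)/(1 + 3.15 λ).
Solving: λ (I_D1 V_DS2 − I_D2 V_DS1) = I_D2 − I_D1, so λ = (7.86 − 5.97) / (5.97 × 6.68 − 7.86 × 3.15) = 1.89 / 15.1 = 0.125 V⁻¹.

λ = 0.125 V⁻¹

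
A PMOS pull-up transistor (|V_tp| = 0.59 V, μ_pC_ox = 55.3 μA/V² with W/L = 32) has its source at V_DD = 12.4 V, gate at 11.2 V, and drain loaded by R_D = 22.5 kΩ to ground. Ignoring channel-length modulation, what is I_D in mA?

V_SG = V_DD − V_G = 12.4 − 11.2 = 1.2 V, so V_ov = 1.2 − 0.59 = 0.61 V.
k_p = μ_pC_ox · (W/L) = 1.77 mA/V².
Assume saturation: I_D = ½ k_p V_ov² = 0.5 × 1.77 × 0.61² = 0.329 mA, giving V_SD = V_DD − I_D R_D = 12.4 − 0.329 × 22.5 = 4.99 V.
V_SD = 4.99 V ≥ V_ov = 0.61 V, confirming saturation.

I_D = 0.329 mA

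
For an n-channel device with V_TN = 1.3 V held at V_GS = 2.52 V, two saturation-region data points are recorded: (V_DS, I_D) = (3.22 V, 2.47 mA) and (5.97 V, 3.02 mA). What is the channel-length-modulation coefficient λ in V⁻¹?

With V_GS fixed, I_D ∝ (1 + λ V_DS) in saturation, so I_D2/I_D1 = (1 + λ V_DS2)/(1 + λ V_DS1).
3.02/2.47 = 1.223 = (1 + 5.97 λ)/(1 + 3.22 λ).
Solving: λ (I_D1 V_DS2 − I_D2 V_DS1) = I_D2 − I_D1, so λ = (3.02 − 2.47) / (2.47 × 5.97 − 3.02 × 3.22) = 0.55 / 5.02 = 0.11 V⁻¹.

λ = 0.110 V⁻¹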